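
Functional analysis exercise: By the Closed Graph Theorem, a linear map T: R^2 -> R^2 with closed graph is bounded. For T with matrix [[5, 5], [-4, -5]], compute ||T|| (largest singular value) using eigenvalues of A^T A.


A^T A = [[41, 45], [45, 50]]
trace(A^T A) = 91, det(A^T A) = 25
discriminant = 91^2 - 4*25 = 8181
Largest eigenvalue of A^T A = (trace + sqrt(disc))/2 = 90.7244
||T|| = sqrt(90.7244) = 9.5249

9.5249


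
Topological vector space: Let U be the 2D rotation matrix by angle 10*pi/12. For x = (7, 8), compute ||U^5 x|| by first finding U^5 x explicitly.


U is a rotation by theta = 10*pi/12
U^5 = rotation by 5*theta = 50*pi/12 = 2*pi/12 (mod 2*pi)
cos(2*pi/12) = 0.8660, sin(2*pi/12) = 0.5000
U^5 x = (0.8660 * 7 - 0.5000 * 8, 0.5000 * 7 + 0.8660 * 8)
= (2.0622, 10.4282)
||U^5 x|| = sqrt(2.0622^2 + 10.4282^2) = sqrt(113.0000) = 10.6301

10.6301


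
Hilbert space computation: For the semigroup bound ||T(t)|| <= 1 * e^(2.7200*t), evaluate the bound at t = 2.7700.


||T(2.7700)|| <= 1 * exp(2.7200 * 2.7700)
= 1 * exp(7.5344)
= 1 * 1871.3212
= 1871.3212

1871.3212


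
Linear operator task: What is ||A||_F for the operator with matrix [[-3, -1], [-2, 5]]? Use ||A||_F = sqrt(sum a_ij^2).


||A||_F^2 = sum a_ij^2
= (-3)^2 + (-1)^2 + (-2)^2 + 5^2
= 9 + 1 + 4 + 25 = 39
||A||_F = sqrt(39) = 6.2450

6.2450


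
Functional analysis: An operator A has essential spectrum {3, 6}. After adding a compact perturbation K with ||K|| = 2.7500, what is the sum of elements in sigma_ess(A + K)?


By Weyl's theorem, the essential spectrum is invariant under compact perturbations.
sigma_ess(A + K) = sigma_ess(A) = {3, 6}
Sum = 3 + 6 = 9

9


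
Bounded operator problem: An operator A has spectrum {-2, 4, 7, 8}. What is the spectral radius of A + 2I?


Spectrum of A + 2I = {0, 6, 9, 10}
Spectral radius = max |lambda| over the shifted spectrum
= max(0, 6, 9, 10) = 10

10


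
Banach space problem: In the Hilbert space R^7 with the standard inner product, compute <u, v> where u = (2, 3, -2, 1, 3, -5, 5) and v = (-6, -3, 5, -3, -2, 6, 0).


Computing the standard inner product <u, v> = sum u_i * v_i
= 2*-6 + 3*-3 + -2*5 + 1*-3 + 3*-2 + -5*6 + 5*0
= -12 + -9 + -10 + -3 + -6 + -30 + 0
= -70

-70


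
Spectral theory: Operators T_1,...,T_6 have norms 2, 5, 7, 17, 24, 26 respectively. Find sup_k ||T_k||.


By the Uniform Boundedness Principle, the supremum of norms is finite.
sup_k ||T_k|| = max(2, 5, 7, 17, 24, 26) = 26

26


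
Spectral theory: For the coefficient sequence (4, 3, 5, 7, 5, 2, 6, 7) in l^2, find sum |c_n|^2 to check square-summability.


sum |c_n|^2 = 4^2 + 3^2 + 5^2 + 7^2 + 5^2 + 2^2 + 6^2 + 7^2
= 16 + 9 + 25 + 49 + 25 + 4 + 36 + 49
= 213

213


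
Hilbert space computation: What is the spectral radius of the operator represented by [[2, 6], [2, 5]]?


For a 2x2 matrix, eigenvalues satisfy lambda^2 - (trace)*lambda + det = 0
trace = 2 + 5 = 7
det = 2*5 - 6*2 = -2
discriminant = 7^2 - 4*(-2) = 57
spectral radius = max |eigenvalue| = 7.2749

7.2749


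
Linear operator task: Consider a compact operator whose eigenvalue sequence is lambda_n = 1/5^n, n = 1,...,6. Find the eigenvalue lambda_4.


The eigenvalue formula gives lambda_4 = 1/5^4
= 1/625
= 0.0016

0.0016


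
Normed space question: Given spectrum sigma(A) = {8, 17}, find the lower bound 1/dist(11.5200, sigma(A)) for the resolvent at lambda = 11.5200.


dist(11.5200, {8, 17}) = min(|11.5200 - 8|, |11.5200 - 17|)
= min(3.5200, 5.4800) = 3.5200
Resolvent bound = 1/3.5200 = 0.2841

0.2841


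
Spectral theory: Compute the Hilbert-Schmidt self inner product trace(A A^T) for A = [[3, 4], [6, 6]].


trace(A * A^T) = sum of squares of all entries
= 3^2 + 4^2 + 6^2 + 6^2
= 9 + 16 + 36 + 36
= 97

97


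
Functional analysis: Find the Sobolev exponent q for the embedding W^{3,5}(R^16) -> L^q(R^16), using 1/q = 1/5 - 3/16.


Using the Sobolev embedding formula: 1/q = 1/p - k/n
1/q = 1/5 - 3/16 = 1/80
q = 1/(1/80) = 80

80.0000


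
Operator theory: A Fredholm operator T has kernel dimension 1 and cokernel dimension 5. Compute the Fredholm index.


The Fredholm index is defined as ind(T) = dim(ker T) - dim(coker T)
= 1 - 5
= -4

-4


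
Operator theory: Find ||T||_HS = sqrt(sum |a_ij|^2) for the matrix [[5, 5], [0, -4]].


The Hilbert-Schmidt norm is sqrt(sum of squares of all entries).
Sum of squares = 5^2 + 5^2 + 0^2 + (-4)^2
= 25 + 25 + 0 + 16 = 66
||T||_HS = sqrt(66) = 8.1240

8.1240


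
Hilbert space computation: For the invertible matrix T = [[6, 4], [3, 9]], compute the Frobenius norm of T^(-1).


det(T) = 6*9 - 4*3 = 42
T^(-1) = (1/42) * [[9, -4], [-3, 6]] = [[0.2143, -0.0952], [-0.0714, 0.1429]]
||T^(-1)||_F^2 = 0.2143^2 + (-0.0952)^2 + (-0.0714)^2 + 0.1429^2 = 0.0805
||T^(-1)||_F = sqrt(0.0805) = 0.2837

0.2837


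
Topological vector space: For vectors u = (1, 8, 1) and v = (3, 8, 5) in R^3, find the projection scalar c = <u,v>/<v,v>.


Computing <u,v> = 1*3 + 8*8 + 1*5 = 72
Computing <v,v> = 3^2 + 8^2 + 5^2 = 98
Projection coefficient = 72/98 = 0.7347

0.7347


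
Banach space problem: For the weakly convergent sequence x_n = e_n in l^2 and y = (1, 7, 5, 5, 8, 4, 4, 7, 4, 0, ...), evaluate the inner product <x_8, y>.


x_8 = e_8 is the standard basis vector with 1 in position 8.
<x_8, y> = y_8 = 7
As n -> infinity, <x_n, y> -> 0, confirming weak convergence of (x_n) to 0.

7


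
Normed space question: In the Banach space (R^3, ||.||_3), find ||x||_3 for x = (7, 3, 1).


The l^3 norm = (sum |x_i|^3)^(1/3)
Sum of 3th powers = 343 + 27 + 1 = 371
||x||_3 = (371)^(1/3) = 7.1855

7.1855


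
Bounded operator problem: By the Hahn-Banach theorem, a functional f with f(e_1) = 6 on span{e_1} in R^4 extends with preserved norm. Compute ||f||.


The norm of f is given by ||f|| = sup_{||x||=1} |f(x)|.
On span{e_1}, ||e_1|| = 1, so ||f|| = |f(e_1)| / ||e_1||
= |6| / 1 = 6.0000

6.0000


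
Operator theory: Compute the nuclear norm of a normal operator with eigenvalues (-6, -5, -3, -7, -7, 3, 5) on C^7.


For a normal operator, singular values equal |eigenvalues|.
Trace norm = sum |lambda_i| = 6 + 5 + 3 + 7 + 7 + 3 + 5
= 36

36


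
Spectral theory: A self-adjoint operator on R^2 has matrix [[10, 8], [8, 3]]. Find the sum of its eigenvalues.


For a self-adjoint (symmetric) matrix, the eigenvalues are real.
The sum of eigenvalues equals the trace of the matrix.
trace = 10 + 3 = 13

13


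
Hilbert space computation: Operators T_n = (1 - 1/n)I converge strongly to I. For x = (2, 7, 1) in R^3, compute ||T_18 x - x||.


T_18 x - x = (1 - 1/18)x - x = -x/18
||x|| = sqrt(54) = 7.3485
||T_18 x - x|| = ||x||/18 = 7.3485/18 = 0.4082

0.4082


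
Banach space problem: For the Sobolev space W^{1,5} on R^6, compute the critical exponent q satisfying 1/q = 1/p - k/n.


Using the Sobolev embedding formula: 1/q = 1/p - k/n
1/q = 1/5 - 1/6 = 1/30
q = 1/(1/30) = 30

30.0000


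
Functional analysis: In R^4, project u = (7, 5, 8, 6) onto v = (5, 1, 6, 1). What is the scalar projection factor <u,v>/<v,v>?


Computing <u,v> = 7*5 + 5*1 + 8*6 + 6*1 = 94
Computing <v,v> = 5^2 + 1^2 + 6^2 + 1^2 = 63
Projection coefficient = 94/63 = 1.4921

1.4921


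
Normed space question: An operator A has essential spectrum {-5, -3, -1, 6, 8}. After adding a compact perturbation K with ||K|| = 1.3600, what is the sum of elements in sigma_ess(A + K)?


By Weyl's theorem, the essential spectrum is invariant under compact perturbations.
sigma_ess(A + K) = sigma_ess(A) = {-5, -3, -1, 6, 8}
Sum = -5 + -3 + -1 + 6 + 8 = 5

5


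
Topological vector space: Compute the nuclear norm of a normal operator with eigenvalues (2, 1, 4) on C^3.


For a normal operator, singular values equal |eigenvalues|.
Trace norm = sum |lambda_i| = 2 + 1 + 4
= 7

7


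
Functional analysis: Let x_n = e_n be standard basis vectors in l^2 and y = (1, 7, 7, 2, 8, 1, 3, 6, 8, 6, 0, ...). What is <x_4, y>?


x_4 = e_4 is the standard basis vector with 1 in position 4.
<x_4, y> = y_4 = 2
As n -> infinity, <x_n, y> -> 0, confirming weak convergence of (x_n) to 0.

2


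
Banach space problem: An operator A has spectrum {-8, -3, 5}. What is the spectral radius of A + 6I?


Spectrum of A + 6I = {-2, 3, 11}
Spectral radius = max |lambda| over the shifted spectrum
= max(2, 3, 11) = 11

11


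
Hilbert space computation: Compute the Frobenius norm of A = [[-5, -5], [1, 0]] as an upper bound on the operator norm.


||A||_F^2 = sum a_ij^2
= (-5)^2 + (-5)^2 + 1^2 + 0^2
= 25 + 25 + 1 + 0 = 51
||A||_F = sqrt(51) = 7.1414

7.1414


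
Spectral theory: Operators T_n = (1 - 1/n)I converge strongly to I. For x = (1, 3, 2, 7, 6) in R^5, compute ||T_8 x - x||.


T_8 x - x = (1 - 1/8)x - x = -x/8
||x|| = sqrt(99) = 9.9499
||T_8 x - x|| = ||x||/8 = 9.9499/8 = 1.2437

1.2437


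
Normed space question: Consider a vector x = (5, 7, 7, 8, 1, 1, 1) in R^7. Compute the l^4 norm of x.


The l^4 norm = (sum |x_i|^4)^(1/4)
Sum of 4th powers = 625 + 2401 + 2401 + 4096 + 1 + 1 + 1 = 9526
||x||_4 = (9526)^(1/4) = 9.8793

9.8793


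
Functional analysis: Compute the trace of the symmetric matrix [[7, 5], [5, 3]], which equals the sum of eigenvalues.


For a self-adjoint (symmetric) matrix, the eigenvalues are real.
The sum of eigenvalues equals the trace of the matrix.
trace = 7 + 3 = 10

10


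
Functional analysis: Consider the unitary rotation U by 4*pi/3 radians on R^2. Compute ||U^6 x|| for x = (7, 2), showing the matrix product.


U is a rotation by theta = 4*pi/3
U^6 = rotation by 6*theta = 24*pi/3 = 0*pi/3 (mod 2*pi)
cos(0*pi/3) = 1.0000, sin(0*pi/3) = 0.0000
U^6 x = (1.0000 * 7 - 0.0000 * 2, 0.0000 * 7 + 1.0000 * 2)
= (7.0000, 2.0000)
||U^6 x|| = sqrt(7.0000^2 + 2.0000^2) = sqrt(53.0000) = 7.2801

7.2801


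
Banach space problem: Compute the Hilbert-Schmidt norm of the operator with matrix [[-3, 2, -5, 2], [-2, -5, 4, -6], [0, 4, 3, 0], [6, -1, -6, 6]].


The Hilbert-Schmidt norm is sqrt(sum of squares of all entries).
Sum of squares = (-3)^2 + 2^2 + (-5)^2 + 2^2 + (-2)^2 + (-5)^2 + 4^2 + (-6)^2 + 0^2 + 4^2 + 3^2 + 0^2 + 6^2 + (-1)^2 + (-6)^2 + 6^2
= 9 + 4 + 25 + 4 + 4 + 25 + 16 + 36 + 0 + 16 + 9 + 0 + 36 + 1 + 36 + 36 = 257
||T||_HS = sqrt(257) = 16.0312

16.0312


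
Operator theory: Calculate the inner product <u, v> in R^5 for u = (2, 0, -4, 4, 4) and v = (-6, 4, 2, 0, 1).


Computing the standard inner product <u, v> = sum u_i * v_i
= 2*-6 + 0*4 + -4*2 + 4*0 + 4*1
= -12 + 0 + -8 + 0 + 4
= -16

-16


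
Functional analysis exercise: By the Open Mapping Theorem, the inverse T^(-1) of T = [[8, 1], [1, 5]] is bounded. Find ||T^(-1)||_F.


det(T) = 8*5 - 1*1 = 39
T^(-1) = (1/39) * [[5, -1], [-1, 8]] = [[0.1282, -0.0256], [-0.0256, 0.2051]]
||T^(-1)||_F^2 = 0.1282^2 + (-0.0256)^2 + (-0.0256)^2 + 0.2051^2 = 0.0598
||T^(-1)||_F = sqrt(0.0598) = 0.2446

0.2446


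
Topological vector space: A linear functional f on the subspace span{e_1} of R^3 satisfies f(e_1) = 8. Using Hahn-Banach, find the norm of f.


The norm of f is given by ||f|| = sup_{||x||=1} |f(x)|.
On span{e_1}, ||e_1|| = 1, so ||f|| = |f(e_1)| / ||e_1||
= |8| / 1 = 8.0000

8.0000


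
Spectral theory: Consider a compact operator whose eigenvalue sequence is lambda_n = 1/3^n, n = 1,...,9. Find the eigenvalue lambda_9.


The eigenvalue formula gives lambda_9 = 1/3^9
= 1/19683
= 5.0805e-05

5.0805e-05


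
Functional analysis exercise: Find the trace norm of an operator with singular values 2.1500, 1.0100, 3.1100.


The nuclear norm is the sum of all singular values.
||T||_1 = 2.1500 + 1.0100 + 3.1100
= 6.2700

6.2700


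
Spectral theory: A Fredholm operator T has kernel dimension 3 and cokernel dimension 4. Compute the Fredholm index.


The Fredholm index is defined as ind(T) = dim(ker T) - dim(coker T)
= 3 - 4
= -1

-1


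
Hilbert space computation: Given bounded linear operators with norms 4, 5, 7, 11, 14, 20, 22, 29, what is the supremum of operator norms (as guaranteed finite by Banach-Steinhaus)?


By the Uniform Boundedness Principle, the supremum of norms is finite.
sup_k ||T_k|| = max(4, 5, 7, 11, 14, 20, 22, 29) = 29

29


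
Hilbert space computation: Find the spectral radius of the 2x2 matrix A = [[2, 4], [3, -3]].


For a 2x2 matrix, eigenvalues satisfy lambda^2 - (trace)*lambda + det = 0
trace = 2 + -3 = -1
det = 2*-3 - 4*3 = -18
discriminant = (-1)^2 - 4*(-18) = 73
spectral radius = max |eigenvalue| = 4.7720

4.7720


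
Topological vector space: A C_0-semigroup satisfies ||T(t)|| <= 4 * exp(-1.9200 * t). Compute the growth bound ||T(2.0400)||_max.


||T(2.0400)|| <= 4 * exp(-1.9200 * 2.0400)
= 4 * exp(-3.9168)
= 4 * 0.0199
= 0.0796

0.0796


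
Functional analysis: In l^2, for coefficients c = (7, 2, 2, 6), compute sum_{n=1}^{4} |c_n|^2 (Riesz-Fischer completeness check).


sum |c_n|^2 = 7^2 + 2^2 + 2^2 + 6^2
= 49 + 4 + 4 + 36
= 93

93


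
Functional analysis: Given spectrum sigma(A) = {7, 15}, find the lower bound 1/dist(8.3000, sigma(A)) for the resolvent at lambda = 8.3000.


dist(8.3000, {7, 15}) = min(|8.3000 - 7|, |8.3000 - 15|)
= min(1.3000, 6.7000) = 1.3000
Resolvent bound = 1/1.3000 = 0.7692

0.7692


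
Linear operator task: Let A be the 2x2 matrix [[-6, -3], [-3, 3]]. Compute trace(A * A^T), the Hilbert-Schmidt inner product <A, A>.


trace(A * A^T) = sum of squares of all entries
= (-6)^2 + (-3)^2 + (-3)^2 + 3^2
= 36 + 9 + 9 + 9
= 63

63


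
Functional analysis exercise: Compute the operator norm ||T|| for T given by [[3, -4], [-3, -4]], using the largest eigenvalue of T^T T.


A^T A = [[18, 0], [0, 32]]
trace(A^T A) = 50, det(A^T A) = 576
discriminant = 50^2 - 4*576 = 196
Largest eigenvalue of A^T A = (trace + sqrt(disc))/2 = 32.0000
||T|| = sqrt(32.0000) = 5.6569

5.6569


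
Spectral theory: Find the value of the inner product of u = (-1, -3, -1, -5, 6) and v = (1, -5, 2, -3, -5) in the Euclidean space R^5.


Computing the standard inner product <u, v> = sum u_i * v_i
= -1*1 + -3*-5 + -1*2 + -5*-3 + 6*-5
= -1 + 15 + -2 + 15 + -30
= -3

-3


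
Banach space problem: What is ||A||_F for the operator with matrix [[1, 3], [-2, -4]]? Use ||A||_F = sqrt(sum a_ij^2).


||A||_F^2 = sum a_ij^2
= 1^2 + 3^2 + (-2)^2 + (-4)^2
= 1 + 9 + 4 + 16 = 30
||A||_F = sqrt(30) = 5.4772

5.4772


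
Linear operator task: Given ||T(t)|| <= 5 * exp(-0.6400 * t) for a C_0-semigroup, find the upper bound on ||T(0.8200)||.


||T(0.8200)|| <= 5 * exp(-0.6400 * 0.8200)
= 5 * exp(-0.5248)
= 5 * 0.5917
= 2.9584

2.9584


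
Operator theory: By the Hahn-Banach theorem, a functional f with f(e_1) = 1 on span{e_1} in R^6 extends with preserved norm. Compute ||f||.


The norm of f is given by ||f|| = sup_{||x||=1} |f(x)|.
On span{e_1}, ||e_1|| = 1, so ||f|| = |f(e_1)| / ||e_1||
= |1| / 1 = 1.0000

1.0000


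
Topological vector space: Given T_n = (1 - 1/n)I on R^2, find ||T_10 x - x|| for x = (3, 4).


T_10 x - x = (1 - 1/10)x - x = -x/10
||x|| = sqrt(25) = 5.0000
||T_10 x - x|| = ||x||/10 = 5.0000/10 = 0.5000

0.5000


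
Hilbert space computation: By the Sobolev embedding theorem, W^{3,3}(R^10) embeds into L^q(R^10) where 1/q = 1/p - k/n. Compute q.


Using the Sobolev embedding formula: 1/q = 1/p - k/n
1/q = 1/3 - 3/10 = 1/30
q = 1/(1/30) = 30

30.0000


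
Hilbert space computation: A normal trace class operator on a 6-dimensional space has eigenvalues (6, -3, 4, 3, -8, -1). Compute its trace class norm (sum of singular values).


For a normal operator, singular values equal |eigenvalues|.
Trace norm = sum |lambda_i| = 6 + 3 + 4 + 3 + 8 + 1
= 25

25


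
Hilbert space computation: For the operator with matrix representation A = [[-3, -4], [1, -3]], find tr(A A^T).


trace(A * A^T) = sum of squares of all entries
= (-3)^2 + (-4)^2 + 1^2 + (-3)^2
= 9 + 16 + 1 + 9
= 35

35


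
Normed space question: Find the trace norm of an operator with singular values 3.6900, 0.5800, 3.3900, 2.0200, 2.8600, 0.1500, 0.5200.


The nuclear norm is the sum of all singular values.
||T||_1 = 3.6900 + 0.5800 + 3.3900 + 2.0200 + 2.8600 + 0.1500 + 0.5200
= 13.2100

13.2100


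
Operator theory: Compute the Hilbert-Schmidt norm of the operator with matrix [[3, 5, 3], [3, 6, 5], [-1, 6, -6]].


The Hilbert-Schmidt norm is sqrt(sum of squares of all entries).
Sum of squares = 3^2 + 5^2 + 3^2 + 3^2 + 6^2 + 5^2 + (-1)^2 + 6^2 + (-6)^2
= 9 + 25 + 9 + 9 + 36 + 25 + 1 + 36 + 36 = 186
||T||_HS = sqrt(186) = 13.6382

13.6382


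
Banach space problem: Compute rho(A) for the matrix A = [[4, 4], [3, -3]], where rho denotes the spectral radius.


For a 2x2 matrix, eigenvalues satisfy lambda^2 - (trace)*lambda + det = 0
trace = 4 + -3 = 1
det = 4*-3 - 4*3 = -24
discriminant = 1^2 - 4*(-24) = 97
spectral radius = max |eigenvalue| = 5.4244

5.4244


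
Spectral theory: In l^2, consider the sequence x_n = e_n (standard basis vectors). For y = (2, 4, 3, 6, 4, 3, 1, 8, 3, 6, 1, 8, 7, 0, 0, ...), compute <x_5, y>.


x_5 = e_5 is the standard basis vector with 1 in position 5.
<x_5, y> = y_5 = 4
As n -> infinity, <x_n, y> -> 0, confirming weak convergence of (x_n) to 0.

4


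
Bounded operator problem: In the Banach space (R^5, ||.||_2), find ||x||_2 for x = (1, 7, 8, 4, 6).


The l^2 norm = (sum |x_i|^2)^(1/2)
Sum of 2th powers = 1 + 49 + 64 + 16 + 36 = 166
||x||_2 = (166)^(1/2) = 12.8841

12.8841


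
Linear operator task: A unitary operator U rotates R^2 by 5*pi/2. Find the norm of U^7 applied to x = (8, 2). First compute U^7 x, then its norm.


U is a rotation by theta = 5*pi/2
U^7 = rotation by 7*theta = 35*pi/2 = 3*pi/2 (mod 2*pi)
cos(3*pi/2) = 0.0000, sin(3*pi/2) = -1.0000
U^7 x = (0.0000 * 8 - -1.0000 * 2, -1.0000 * 8 + 0.0000 * 2)
= (2.0000, -8.0000)
||U^7 x|| = sqrt(2.0000^2 + (-8.0000)^2) = sqrt(68.0000) = 8.2462

8.2462


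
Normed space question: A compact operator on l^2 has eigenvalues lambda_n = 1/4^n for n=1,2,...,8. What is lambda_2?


The eigenvalue formula gives lambda_2 = 1/4^2
= 1/16
= 0.0625

0.0625


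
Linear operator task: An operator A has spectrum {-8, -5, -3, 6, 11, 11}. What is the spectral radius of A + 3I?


Spectrum of A + 3I = {-5, -2, 0, 9, 14, 14}
Spectral radius = max |lambda| over the shifted spectrum
= max(5, 2, 0, 9, 14, 14) = 14

14


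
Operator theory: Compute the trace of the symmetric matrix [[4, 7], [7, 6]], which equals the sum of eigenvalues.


For a self-adjoint (symmetric) matrix, the eigenvalues are real.
The sum of eigenvalues equals the trace of the matrix.
trace = 4 + 6 = 10

10


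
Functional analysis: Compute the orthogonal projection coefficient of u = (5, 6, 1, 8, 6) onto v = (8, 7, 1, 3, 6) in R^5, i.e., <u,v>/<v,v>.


Computing <u,v> = 5*8 + 6*7 + 1*1 + 8*3 + 6*6 = 143
Computing <v,v> = 8^2 + 7^2 + 1^2 + 3^2 + 6^2 = 159
Projection coefficient = 143/159 = 0.8994

0.8994


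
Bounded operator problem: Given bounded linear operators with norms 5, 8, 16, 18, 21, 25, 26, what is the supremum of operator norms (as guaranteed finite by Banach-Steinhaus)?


By the Uniform Boundedness Principle, the supremum of norms is finite.
sup_k ||T_k|| = max(5, 8, 16, 18, 21, 25, 26) = 26

26


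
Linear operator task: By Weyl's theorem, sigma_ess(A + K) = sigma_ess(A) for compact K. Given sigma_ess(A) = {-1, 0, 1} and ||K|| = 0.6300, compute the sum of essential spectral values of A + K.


By Weyl's theorem, the essential spectrum is invariant under compact perturbations.
sigma_ess(A + K) = sigma_ess(A) = {-1, 0, 1}
Sum = -1 + 0 + 1 = 0

0


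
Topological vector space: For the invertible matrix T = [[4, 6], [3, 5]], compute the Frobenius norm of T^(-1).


det(T) = 4*5 - 6*3 = 2
T^(-1) = (1/2) * [[5, -6], [-3, 4]] = [[2.5000, -3.0000], [-1.5000, 2.0000]]
||T^(-1)||_F^2 = 2.5000^2 + (-3.0000)^2 + (-1.5000)^2 + 2.0000^2 = 21.5000
||T^(-1)||_F = sqrt(21.5000) = 4.6368

4.6368


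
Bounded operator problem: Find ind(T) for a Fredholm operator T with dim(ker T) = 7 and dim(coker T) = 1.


The Fredholm index is defined as ind(T) = dim(ker T) - dim(coker T)
= 7 - 1
= 6

6


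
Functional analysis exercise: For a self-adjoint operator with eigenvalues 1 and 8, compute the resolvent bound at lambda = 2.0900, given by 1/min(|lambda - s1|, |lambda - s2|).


dist(2.0900, {1, 8}) = min(|2.0900 - 1|, |2.0900 - 8|)
= min(1.0900, 5.9100) = 1.0900
Resolvent bound = 1/1.0900 = 0.9174

0.9174


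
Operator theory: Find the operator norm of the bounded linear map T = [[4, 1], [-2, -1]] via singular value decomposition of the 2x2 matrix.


A^T A = [[20, 6], [6, 2]]
trace(A^T A) = 22, det(A^T A) = 4
discriminant = 22^2 - 4*4 = 468
Largest eigenvalue of A^T A = (trace + sqrt(disc))/2 = 21.8167
||T|| = sqrt(21.8167) = 4.6708

4.6708


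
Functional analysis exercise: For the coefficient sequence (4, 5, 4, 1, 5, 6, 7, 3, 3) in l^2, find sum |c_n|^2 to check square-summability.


sum |c_n|^2 = 4^2 + 5^2 + 4^2 + 1^2 + 5^2 + 6^2 + 7^2 + 3^2 + 3^2
= 16 + 25 + 16 + 1 + 25 + 36 + 49 + 9 + 9
= 186

186


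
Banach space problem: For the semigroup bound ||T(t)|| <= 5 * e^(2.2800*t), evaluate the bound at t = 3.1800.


||T(3.1800)|| <= 5 * exp(2.2800 * 3.1800)
= 5 * exp(7.2504)
= 5 * 1408.6682
= 7043.3410

7043.3410


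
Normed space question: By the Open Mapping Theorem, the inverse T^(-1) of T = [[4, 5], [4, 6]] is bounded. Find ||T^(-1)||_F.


det(T) = 4*6 - 5*4 = 4
T^(-1) = (1/4) * [[6, -5], [-4, 4]] = [[1.5000, -1.2500], [-1.0000, 1.0000]]
||T^(-1)||_F^2 = 1.5000^2 + (-1.2500)^2 + (-1.0000)^2 + 1.0000^2 = 5.8125
||T^(-1)||_F = sqrt(5.8125) = 2.4109

2.4109


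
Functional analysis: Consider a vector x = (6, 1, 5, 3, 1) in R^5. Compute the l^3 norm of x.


The l^3 norm = (sum |x_i|^3)^(1/3)
Sum of 3th powers = 216 + 1 + 125 + 27 + 1 = 370
||x||_3 = (370)^(1/3) = 7.1791

7.1791


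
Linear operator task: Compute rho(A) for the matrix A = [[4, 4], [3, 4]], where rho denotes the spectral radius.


For a 2x2 matrix, eigenvalues satisfy lambda^2 - (trace)*lambda + det = 0
trace = 4 + 4 = 8
det = 4*4 - 4*3 = 4
discriminant = 8^2 - 4*(4) = 48
spectral radius = max |eigenvalue| = 7.4641

7.4641


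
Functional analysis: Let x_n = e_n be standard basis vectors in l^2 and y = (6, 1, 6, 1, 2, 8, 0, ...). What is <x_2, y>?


x_2 = e_2 is the standard basis vector with 1 in position 2.
<x_2, y> = y_2 = 1
As n -> infinity, <x_n, y> -> 0, confirming weak convergence of (x_n) to 0.

1


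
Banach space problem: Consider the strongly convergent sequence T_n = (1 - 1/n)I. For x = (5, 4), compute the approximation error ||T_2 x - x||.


T_2 x - x = (1 - 1/2)x - x = -x/2
||x|| = sqrt(41) = 6.4031
||T_2 x - x|| = ||x||/2 = 6.4031/2 = 3.2016

3.2016


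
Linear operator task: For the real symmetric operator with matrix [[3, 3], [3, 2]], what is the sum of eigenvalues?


For a self-adjoint (symmetric) matrix, the eigenvalues are real.
The sum of eigenvalues equals the trace of the matrix.
trace = 3 + 2 = 5

5


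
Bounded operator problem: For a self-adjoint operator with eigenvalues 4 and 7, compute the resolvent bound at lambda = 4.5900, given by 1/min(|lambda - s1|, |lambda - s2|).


dist(4.5900, {4, 7}) = min(|4.5900 - 4|, |4.5900 - 7|)
= min(0.5900, 2.4100) = 0.5900
Resolvent bound = 1/0.5900 = 1.6949

1.6949


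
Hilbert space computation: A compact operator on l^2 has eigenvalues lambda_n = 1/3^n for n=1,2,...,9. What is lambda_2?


The eigenvalue formula gives lambda_2 = 1/3^2
= 1/9
= 0.1111

0.1111


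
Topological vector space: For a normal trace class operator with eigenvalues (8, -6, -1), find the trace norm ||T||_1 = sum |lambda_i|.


For a normal operator, singular values equal |eigenvalues|.
Trace norm = sum |lambda_i| = 8 + 6 + 1
= 15

15


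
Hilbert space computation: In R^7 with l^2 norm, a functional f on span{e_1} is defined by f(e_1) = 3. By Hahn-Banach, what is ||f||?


The norm of f is given by ||f|| = sup_{||x||=1} |f(x)|.
On span{e_1}, ||e_1|| = 1, so ||f|| = |f(e_1)| / ||e_1||
= |3| / 1 = 3.0000

3.0000


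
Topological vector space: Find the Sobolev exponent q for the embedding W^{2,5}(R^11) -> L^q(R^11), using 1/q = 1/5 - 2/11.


Using the Sobolev embedding formula: 1/q = 1/p - k/n
1/q = 1/5 - 2/11 = 1/55
q = 1/(1/55) = 55

55.0000


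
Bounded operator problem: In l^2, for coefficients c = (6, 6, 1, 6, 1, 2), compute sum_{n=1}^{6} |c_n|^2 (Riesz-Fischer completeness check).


sum |c_n|^2 = 6^2 + 6^2 + 1^2 + 6^2 + 1^2 + 2^2
= 36 + 36 + 1 + 36 + 1 + 4
= 114

114


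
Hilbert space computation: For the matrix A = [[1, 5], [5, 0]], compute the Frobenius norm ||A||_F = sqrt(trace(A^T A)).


||A||_F^2 = sum a_ij^2
= 1^2 + 5^2 + 5^2 + 0^2
= 1 + 25 + 25 + 0 = 51
||A||_F = sqrt(51) = 7.1414

7.1414


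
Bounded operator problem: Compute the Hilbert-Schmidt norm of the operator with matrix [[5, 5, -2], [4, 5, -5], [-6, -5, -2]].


The Hilbert-Schmidt norm is sqrt(sum of squares of all entries).
Sum of squares = 5^2 + 5^2 + (-2)^2 + 4^2 + 5^2 + (-5)^2 + (-6)^2 + (-5)^2 + (-2)^2
= 25 + 25 + 4 + 16 + 25 + 25 + 36 + 25 + 4 = 185
||T||_HS = sqrt(185) = 13.6015

13.6015


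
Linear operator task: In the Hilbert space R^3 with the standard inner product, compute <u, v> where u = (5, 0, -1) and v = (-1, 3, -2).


Computing the standard inner product <u, v> = sum u_i * v_i
= 5*-1 + 0*3 + -1*-2
= -5 + 0 + 2
= -3

-3


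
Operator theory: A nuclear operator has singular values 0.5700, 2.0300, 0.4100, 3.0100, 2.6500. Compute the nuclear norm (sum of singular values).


The nuclear norm is the sum of all singular values.
||T||_1 = 0.5700 + 2.0300 + 0.4100 + 3.0100 + 2.6500
= 8.6700

8.6700


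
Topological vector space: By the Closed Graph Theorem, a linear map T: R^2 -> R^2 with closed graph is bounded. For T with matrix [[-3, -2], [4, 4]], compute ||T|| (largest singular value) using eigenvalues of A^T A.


A^T A = [[25, 22], [22, 20]]
trace(A^T A) = 45, det(A^T A) = 16
discriminant = 45^2 - 4*16 = 1961
Largest eigenvalue of A^T A = (trace + sqrt(disc))/2 = 44.6416
||T|| = sqrt(44.6416) = 6.6814

6.6814


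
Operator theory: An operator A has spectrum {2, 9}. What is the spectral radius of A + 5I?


Spectrum of A + 5I = {7, 14}
Spectral radius = max |lambda| over the shifted spectrum
= max(7, 14) = 14

14


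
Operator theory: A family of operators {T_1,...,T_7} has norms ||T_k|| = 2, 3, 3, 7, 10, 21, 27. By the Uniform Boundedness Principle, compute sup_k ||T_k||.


By the Uniform Boundedness Principle, the supremum of norms is finite.
sup_k ||T_k|| = max(2, 3, 3, 7, 10, 21, 27) = 27

27


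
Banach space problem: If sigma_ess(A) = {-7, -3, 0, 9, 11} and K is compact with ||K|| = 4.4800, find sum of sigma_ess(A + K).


By Weyl's theorem, the essential spectrum is invariant under compact perturbations.
sigma_ess(A + K) = sigma_ess(A) = {-7, -3, 0, 9, 11}
Sum = -7 + -3 + 0 + 9 + 11 = 10

10


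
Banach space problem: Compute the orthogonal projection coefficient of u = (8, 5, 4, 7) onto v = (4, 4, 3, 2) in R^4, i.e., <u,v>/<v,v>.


Computing <u,v> = 8*4 + 5*4 + 4*3 + 7*2 = 78
Computing <v,v> = 4^2 + 4^2 + 3^2 + 2^2 = 45
Projection coefficient = 78/45 = 1.7333

1.7333


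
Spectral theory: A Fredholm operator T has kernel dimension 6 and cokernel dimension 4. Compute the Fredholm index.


The Fredholm index is defined as ind(T) = dim(ker T) - dim(coker T)
= 6 - 4
= 2

2


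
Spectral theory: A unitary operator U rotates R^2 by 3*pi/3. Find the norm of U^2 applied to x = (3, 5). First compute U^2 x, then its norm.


U is a rotation by theta = 3*pi/3
U^2 = rotation by 2*theta = 6*pi/3 = 0*pi/3 (mod 2*pi)
cos(0*pi/3) = 1.0000, sin(0*pi/3) = 0.0000
U^2 x = (1.0000 * 3 - 0.0000 * 5, 0.0000 * 3 + 1.0000 * 5)
= (3.0000, 5.0000)
||U^2 x|| = sqrt(3.0000^2 + 5.0000^2) = sqrt(34.0000) = 5.8310

5.8310


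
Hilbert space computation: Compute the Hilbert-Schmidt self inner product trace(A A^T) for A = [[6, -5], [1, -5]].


trace(A * A^T) = sum of squares of all entries
= 6^2 + (-5)^2 + 1^2 + (-5)^2
= 36 + 25 + 1 + 25
= 87

87


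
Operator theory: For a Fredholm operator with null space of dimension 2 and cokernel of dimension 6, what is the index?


The Fredholm index is defined as ind(T) = dim(ker T) - dim(coker T)
= 2 - 6
= -4

-4


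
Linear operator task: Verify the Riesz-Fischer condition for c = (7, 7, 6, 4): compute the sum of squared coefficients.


sum |c_n|^2 = 7^2 + 7^2 + 6^2 + 4^2
= 49 + 49 + 36 + 16
= 150

150


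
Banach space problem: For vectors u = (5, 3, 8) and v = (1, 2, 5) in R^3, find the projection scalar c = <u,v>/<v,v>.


Computing <u,v> = 5*1 + 3*2 + 8*5 = 51
Computing <v,v> = 1^2 + 2^2 + 5^2 = 30
Projection coefficient = 51/30 = 1.7000

1.7000


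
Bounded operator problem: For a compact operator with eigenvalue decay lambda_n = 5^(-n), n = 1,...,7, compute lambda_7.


The eigenvalue formula gives lambda_7 = 1/5^7
= 1/78125
= 1.2800e-05

1.2800e-05


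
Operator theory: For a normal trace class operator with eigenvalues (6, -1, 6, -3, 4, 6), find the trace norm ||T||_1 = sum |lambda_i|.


For a normal operator, singular values equal |eigenvalues|.
Trace norm = sum |lambda_i| = 6 + 1 + 6 + 3 + 4 + 6
= 26

26


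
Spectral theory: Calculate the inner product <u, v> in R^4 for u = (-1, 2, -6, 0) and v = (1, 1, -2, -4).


Computing the standard inner product <u, v> = sum u_i * v_i
= -1*1 + 2*1 + -6*-2 + 0*-4
= -1 + 2 + 12 + 0
= 13

13


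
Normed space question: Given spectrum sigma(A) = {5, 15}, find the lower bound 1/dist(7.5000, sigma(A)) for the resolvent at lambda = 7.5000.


dist(7.5000, {5, 15}) = min(|7.5000 - 5|, |7.5000 - 15|)
= min(2.5000, 7.5000) = 2.5000
Resolvent bound = 1/2.5000 = 0.4000

0.4000


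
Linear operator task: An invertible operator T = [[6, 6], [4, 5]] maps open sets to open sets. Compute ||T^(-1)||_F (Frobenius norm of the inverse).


det(T) = 6*5 - 6*4 = 6
T^(-1) = (1/6) * [[5, -6], [-4, 6]] = [[0.8333, -1.0000], [-0.6667, 1.0000]]
||T^(-1)||_F^2 = 0.8333^2 + (-1.0000)^2 + (-0.6667)^2 + 1.0000^2 = 3.1389
||T^(-1)||_F = sqrt(3.1389) = 1.7717

1.7717


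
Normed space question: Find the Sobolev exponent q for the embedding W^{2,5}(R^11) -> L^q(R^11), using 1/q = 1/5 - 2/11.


Using the Sobolev embedding formula: 1/q = 1/p - k/n
1/q = 1/5 - 2/11 = 1/55
q = 1/(1/55) = 55

55.0000


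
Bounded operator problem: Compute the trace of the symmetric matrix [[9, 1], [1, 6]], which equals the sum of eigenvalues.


For a self-adjoint (symmetric) matrix, the eigenvalues are real.
The sum of eigenvalues equals the trace of the matrix.
trace = 9 + 6 = 15

15


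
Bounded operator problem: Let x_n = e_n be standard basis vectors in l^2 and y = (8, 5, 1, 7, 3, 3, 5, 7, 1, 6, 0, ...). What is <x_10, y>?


x_10 = e_10 is the standard basis vector with 1 in position 10.
<x_10, y> = y_10 = 6
As n -> infinity, <x_n, y> -> 0, confirming weak convergence of (x_n) to 0.

6


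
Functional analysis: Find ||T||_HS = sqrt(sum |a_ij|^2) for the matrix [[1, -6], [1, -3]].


The Hilbert-Schmidt norm is sqrt(sum of squares of all entries).
Sum of squares = 1^2 + (-6)^2 + 1^2 + (-3)^2
= 1 + 36 + 1 + 9 = 47
||T||_HS = sqrt(47) = 6.8557

6.8557


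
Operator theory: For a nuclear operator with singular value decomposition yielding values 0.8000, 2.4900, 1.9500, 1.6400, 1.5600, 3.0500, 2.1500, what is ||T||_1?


The nuclear norm is the sum of all singular values.
||T||_1 = 0.8000 + 2.4900 + 1.9500 + 1.6400 + 1.5600 + 3.0500 + 2.1500
= 13.6400

13.6400


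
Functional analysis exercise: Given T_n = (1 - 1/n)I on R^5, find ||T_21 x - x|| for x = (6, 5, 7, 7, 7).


T_21 x - x = (1 - 1/21)x - x = -x/21
||x|| = sqrt(208) = 14.4222
||T_21 x - x|| = ||x||/21 = 14.4222/21 = 0.6868

0.6868


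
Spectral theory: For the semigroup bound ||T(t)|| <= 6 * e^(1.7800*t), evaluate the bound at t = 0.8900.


||T(0.8900)|| <= 6 * exp(1.7800 * 0.8900)
= 6 * exp(1.5842)
= 6 * 4.8754
= 29.2523

29.2523


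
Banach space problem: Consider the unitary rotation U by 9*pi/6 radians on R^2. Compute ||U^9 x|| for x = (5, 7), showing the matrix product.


U is a rotation by theta = 9*pi/6
U^9 = rotation by 9*theta = 81*pi/6 = 9*pi/6 (mod 2*pi)
cos(9*pi/6) = 0.0000, sin(9*pi/6) = -1.0000
U^9 x = (0.0000 * 5 - -1.0000 * 7, -1.0000 * 5 + 0.0000 * 7)
= (7.0000, -5.0000)
||U^9 x|| = sqrt(7.0000^2 + (-5.0000)^2) = sqrt(74.0000) = 8.6023

8.6023


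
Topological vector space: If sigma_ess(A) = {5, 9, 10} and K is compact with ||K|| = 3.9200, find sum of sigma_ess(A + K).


By Weyl's theorem, the essential spectrum is invariant under compact perturbations.
sigma_ess(A + K) = sigma_ess(A) = {5, 9, 10}
Sum = 5 + 9 + 10 = 24

24


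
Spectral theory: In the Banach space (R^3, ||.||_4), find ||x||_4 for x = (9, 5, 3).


The l^4 norm = (sum |x_i|^4)^(1/4)
Sum of 4th powers = 6561 + 625 + 81 = 7267
||x||_4 = (7267)^(1/4) = 9.2329

9.2329


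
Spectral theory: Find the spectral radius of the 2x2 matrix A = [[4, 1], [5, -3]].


For a 2x2 matrix, eigenvalues satisfy lambda^2 - (trace)*lambda + det = 0
trace = 4 + -3 = 1
det = 4*-3 - 1*5 = -17
discriminant = 1^2 - 4*(-17) = 69
spectral radius = max |eigenvalue| = 4.6533

4.6533


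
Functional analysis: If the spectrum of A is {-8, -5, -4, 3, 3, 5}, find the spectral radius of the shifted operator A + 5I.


Spectrum of A + 5I = {-3, 0, 1, 8, 8, 10}
Spectral radius = max |lambda| over the shifted spectrum
= max(3, 0, 1, 8, 8, 10) = 10

10


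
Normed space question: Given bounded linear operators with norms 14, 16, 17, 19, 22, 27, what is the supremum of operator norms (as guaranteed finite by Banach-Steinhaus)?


By the Uniform Boundedness Principle, the supremum of norms is finite.
sup_k ||T_k|| = max(14, 16, 17, 19, 22, 27) = 27

27


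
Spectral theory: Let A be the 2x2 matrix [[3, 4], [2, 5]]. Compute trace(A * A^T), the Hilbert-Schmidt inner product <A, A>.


trace(A * A^T) = sum of squares of all entries
= 3^2 + 4^2 + 2^2 + 5^2
= 9 + 16 + 4 + 25
= 54

54


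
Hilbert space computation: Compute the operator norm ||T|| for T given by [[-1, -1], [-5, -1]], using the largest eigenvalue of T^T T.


A^T A = [[26, 6], [6, 2]]
trace(A^T A) = 28, det(A^T A) = 16
discriminant = 28^2 - 4*16 = 720
Largest eigenvalue of A^T A = (trace + sqrt(disc))/2 = 27.4164
||T|| = sqrt(27.4164) = 5.2361

5.2361


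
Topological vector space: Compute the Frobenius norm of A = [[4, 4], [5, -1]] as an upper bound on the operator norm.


||A||_F^2 = sum a_ij^2
= 4^2 + 4^2 + 5^2 + (-1)^2
= 16 + 16 + 25 + 1 = 58
||A||_F = sqrt(58) = 7.6158

7.6158


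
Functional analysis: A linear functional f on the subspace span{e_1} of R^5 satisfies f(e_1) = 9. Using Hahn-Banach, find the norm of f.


The norm of f is given by ||f|| = sup_{||x||=1} |f(x)|.
On span{e_1}, ||e_1|| = 1, so ||f|| = |f(e_1)| / ||e_1||
= |9| / 1 = 9.0000

9.0000


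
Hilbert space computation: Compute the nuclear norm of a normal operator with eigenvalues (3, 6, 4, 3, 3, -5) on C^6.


For a normal operator, singular values equal |eigenvalues|.
Trace norm = sum |lambda_i| = 3 + 6 + 4 + 3 + 3 + 5
= 24

24


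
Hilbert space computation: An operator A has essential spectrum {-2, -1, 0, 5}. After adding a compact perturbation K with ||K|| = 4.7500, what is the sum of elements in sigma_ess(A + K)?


By Weyl's theorem, the essential spectrum is invariant under compact perturbations.
sigma_ess(A + K) = sigma_ess(A) = {-2, -1, 0, 5}
Sum = -2 + -1 + 0 + 5 = 2

2


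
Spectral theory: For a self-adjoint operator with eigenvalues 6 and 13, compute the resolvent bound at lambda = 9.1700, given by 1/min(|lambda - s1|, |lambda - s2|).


dist(9.1700, {6, 13}) = min(|9.1700 - 6|, |9.1700 - 13|)
= min(3.1700, 3.8300) = 3.1700
Resolvent bound = 1/3.1700 = 0.3155

0.3155


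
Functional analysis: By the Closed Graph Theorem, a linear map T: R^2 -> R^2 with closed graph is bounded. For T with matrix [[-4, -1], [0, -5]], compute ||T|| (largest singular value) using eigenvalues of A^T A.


A^T A = [[16, 4], [4, 26]]
trace(A^T A) = 42, det(A^T A) = 400
discriminant = 42^2 - 4*400 = 164
Largest eigenvalue of A^T A = (trace + sqrt(disc))/2 = 27.4031
||T|| = sqrt(27.4031) = 5.2348

5.2348


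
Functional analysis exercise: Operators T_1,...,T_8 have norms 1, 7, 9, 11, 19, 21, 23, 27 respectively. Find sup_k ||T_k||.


By the Uniform Boundedness Principle, the supremum of norms is finite.
sup_k ||T_k|| = max(1, 7, 9, 11, 19, 21, 23, 27) = 27

27


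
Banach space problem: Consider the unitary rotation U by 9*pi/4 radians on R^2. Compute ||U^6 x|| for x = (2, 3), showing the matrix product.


U is a rotation by theta = 9*pi/4
U^6 = rotation by 6*theta = 54*pi/4 = 6*pi/4 (mod 2*pi)
cos(6*pi/4) = 0.0000, sin(6*pi/4) = -1.0000
U^6 x = (0.0000 * 2 - -1.0000 * 3, -1.0000 * 2 + 0.0000 * 3)
= (3.0000, -2.0000)
||U^6 x|| = sqrt(3.0000^2 + (-2.0000)^2) = sqrt(13.0000) = 3.6056

3.6056


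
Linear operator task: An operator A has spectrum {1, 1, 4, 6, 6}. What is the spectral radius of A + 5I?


Spectrum of A + 5I = {6, 6, 9, 11, 11}
Spectral radius = max |lambda| over the shifted spectrum
= max(6, 6, 9, 11, 11) = 11

11


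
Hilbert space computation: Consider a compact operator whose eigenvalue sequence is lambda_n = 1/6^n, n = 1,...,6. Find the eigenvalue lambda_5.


The eigenvalue formula gives lambda_5 = 1/6^5
= 1/7776
= 1.2860e-04

1.2860e-04


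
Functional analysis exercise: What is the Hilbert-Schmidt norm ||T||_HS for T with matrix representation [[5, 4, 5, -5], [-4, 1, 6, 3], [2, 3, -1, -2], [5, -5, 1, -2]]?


The Hilbert-Schmidt norm is sqrt(sum of squares of all entries).
Sum of squares = 5^2 + 4^2 + 5^2 + (-5)^2 + (-4)^2 + 1^2 + 6^2 + 3^2 + 2^2 + 3^2 + (-1)^2 + (-2)^2 + 5^2 + (-5)^2 + 1^2 + (-2)^2
= 25 + 16 + 25 + 25 + 16 + 1 + 36 + 9 + 4 + 9 + 1 + 4 + 25 + 25 + 1 + 4 = 226
||T||_HS = sqrt(226) = 15.0333

15.0333


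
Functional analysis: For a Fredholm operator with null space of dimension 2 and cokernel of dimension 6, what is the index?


The Fredholm index is defined as ind(T) = dim(ker T) - dim(coker T)
= 2 - 6
= -4

-4


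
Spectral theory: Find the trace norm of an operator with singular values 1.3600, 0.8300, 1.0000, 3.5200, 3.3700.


The nuclear norm is the sum of all singular values.
||T||_1 = 1.3600 + 0.8300 + 1.0000 + 3.5200 + 3.3700
= 10.0800

10.0800


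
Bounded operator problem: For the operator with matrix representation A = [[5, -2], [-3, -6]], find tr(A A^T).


trace(A * A^T) = sum of squares of all entries
= 5^2 + (-2)^2 + (-3)^2 + (-6)^2
= 25 + 4 + 9 + 36
= 74

74


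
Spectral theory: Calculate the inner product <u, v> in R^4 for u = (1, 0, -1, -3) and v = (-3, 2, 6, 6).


Computing the standard inner product <u, v> = sum u_i * v_i
= 1*-3 + 0*2 + -1*6 + -3*6
= -3 + 0 + -6 + -18
= -27

-27


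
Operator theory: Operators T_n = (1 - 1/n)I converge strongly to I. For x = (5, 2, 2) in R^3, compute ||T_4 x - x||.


T_4 x - x = (1 - 1/4)x - x = -x/4
||x|| = sqrt(33) = 5.7446
||T_4 x - x|| = ||x||/4 = 5.7446/4 = 1.4361

1.4361


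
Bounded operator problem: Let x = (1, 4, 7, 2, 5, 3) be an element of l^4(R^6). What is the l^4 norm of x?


The l^4 norm = (sum |x_i|^4)^(1/4)
Sum of 4th powers = 1 + 256 + 2401 + 16 + 625 + 81 = 3380
||x||_4 = (3380)^(1/4) = 7.6248

7.6248


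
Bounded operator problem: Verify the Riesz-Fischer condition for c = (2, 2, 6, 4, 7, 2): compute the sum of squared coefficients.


sum |c_n|^2 = 2^2 + 2^2 + 6^2 + 4^2 + 7^2 + 2^2
= 4 + 4 + 36 + 16 + 49 + 4
= 113

113


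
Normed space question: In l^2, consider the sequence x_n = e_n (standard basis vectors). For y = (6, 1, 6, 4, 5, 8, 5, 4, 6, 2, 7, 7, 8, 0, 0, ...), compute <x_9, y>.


x_9 = e_9 is the standard basis vector with 1 in position 9.
<x_9, y> = y_9 = 6
As n -> infinity, <x_n, y> -> 0, confirming weak convergence of (x_n) to 0.

6
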